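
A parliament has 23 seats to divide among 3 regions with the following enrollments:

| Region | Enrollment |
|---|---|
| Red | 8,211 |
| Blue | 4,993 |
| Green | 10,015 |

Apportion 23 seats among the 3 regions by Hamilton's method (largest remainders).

Red 8, Blue 5, Green 10

Total 23219; standard divisor 23219/23 ≈ 1009.522.
Standard quotas: Red 8.1336, Blue 4.9459, Green 9.9205.
Lower quotas: Red 8, Blue 4, Green 9 (sum 21, leaving 2 seats).
Remainders in descending order: Blue 0.9459, Green 0.9205, Red 0.1336.
The surplus seats go to Blue, Green.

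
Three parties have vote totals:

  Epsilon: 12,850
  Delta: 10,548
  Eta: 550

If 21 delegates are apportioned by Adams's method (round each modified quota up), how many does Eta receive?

Standard divisor 23948/21 ≈ 1140.381; standard quotas: Epsilon 11.268, Delta 9.250, Eta 0.482.
Rounding up gives 12, 10, 1 = 23 seats, so the divisor must be adjusted.
With modified divisor 1200: modified quotas Epsilon 10.708, Delta 8.790, Eta 0.458.
Rounding up: Epsilon 11, Delta 9, Eta 1 (total 21).
Eta receives 1.

1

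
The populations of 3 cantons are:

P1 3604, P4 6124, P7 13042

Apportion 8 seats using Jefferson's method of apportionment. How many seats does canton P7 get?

Standard divisor 22770/8 ≈ 2846.25; standard quotas: P1 1.266, P4 2.152, P7 4.582.
Rounding down gives 1, 2, 4 = 7 seats, so the divisor must be adjusted.
With modified divisor 2400: modified quotas P1 1.502, P4 2.552, P7 5.434.
Rounding down: P1 1, P4 2, P7 5 (total 8).
P7 receives 5.

5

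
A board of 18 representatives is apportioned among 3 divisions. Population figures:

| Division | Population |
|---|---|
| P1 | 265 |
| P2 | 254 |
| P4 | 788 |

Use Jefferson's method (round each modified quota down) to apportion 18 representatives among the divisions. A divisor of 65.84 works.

With modified divisor 65.84: modified quotas P1 4.025, P2 3.858, P4 11.968.
Rounding down: P1 4, P2 3, P4 11 (total 18).

P1: 4, P2: 3, P4: 11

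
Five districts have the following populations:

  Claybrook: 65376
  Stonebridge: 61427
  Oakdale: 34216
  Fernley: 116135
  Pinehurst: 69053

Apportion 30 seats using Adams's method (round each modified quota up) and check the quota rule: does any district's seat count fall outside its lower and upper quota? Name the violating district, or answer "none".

Standard quotas: Claybrook 5.665, Stonebridge 5.323, Oakdale 2.965, Fernley 10.063, Pinehurst 5.984.
Adams allocation: Claybrook 6, Stonebridge 5, Oakdale 3, Fernley 10, Pinehurst 6.
Every allocation lies between the lower and upper quota.

none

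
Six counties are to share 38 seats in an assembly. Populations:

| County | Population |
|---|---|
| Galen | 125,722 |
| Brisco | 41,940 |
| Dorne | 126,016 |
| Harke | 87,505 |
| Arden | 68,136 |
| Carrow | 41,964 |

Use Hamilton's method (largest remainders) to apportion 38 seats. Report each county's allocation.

Total 491283; standard divisor 491283/38 ≈ 12928.5.
Standard quotas: Galen 9.7244, Brisco 3.2440, Dorne 9.7471, Harke 6.7684, Arden 5.2702, Carrow 3.2459.
Lower quotas: Galen 9, Brisco 3, Dorne 9, Harke 6, Arden 5, Carrow 3 (sum 35, leaving 3 seats).
Remainders in descending order: Harke 0.7684, Dorne 0.7471, Galen 0.7244, Arden 0.2702, Carrow 0.2459, Brisco 0.2440.
The surplus seats go to Harke, Dorne, Galen.

Galen=10, Brisco=3, Dorne=10, Harke=7, Arden=5, Carrow=3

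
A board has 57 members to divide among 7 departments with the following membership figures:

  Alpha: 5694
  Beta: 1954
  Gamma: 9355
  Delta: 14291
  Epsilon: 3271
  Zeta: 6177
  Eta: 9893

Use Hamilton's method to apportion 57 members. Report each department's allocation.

Alpha 6, Beta 2, Gamma 11, Delta 16, Epsilon 4, Zeta 7, Eta 11

Total 50635; standard divisor 50635/57 ≈ 888.333.
Standard quotas: Alpha 6.4098, Beta 2.1996, Gamma 10.5310, Delta 16.0874, Epsilon 3.6822, Zeta 6.9535, Eta 11.1366.
Lower quotas: Alpha 6, Beta 2, Gamma 10, Delta 16, Epsilon 3, Zeta 6, Eta 11 (sum 54, leaving 3 seats).
Remainders in descending order: Zeta 0.9535, Epsilon 0.6822, Gamma 0.5310, Alpha 0.4098, Beta 0.1996, Eta 0.1366, Delta 0.0874.
Largest remainders: Zeta, Epsilon, Gamma receive the extra seats.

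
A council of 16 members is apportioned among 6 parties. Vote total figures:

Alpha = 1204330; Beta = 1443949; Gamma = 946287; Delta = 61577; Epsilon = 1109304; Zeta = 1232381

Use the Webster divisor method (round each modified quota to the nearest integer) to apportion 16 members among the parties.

Standard divisor 5997828/16 ≈ 374864.25; standard quotas: Alpha 3.213, Beta 3.852, Gamma 2.524, Delta 0.164, Epsilon 2.959, Zeta 3.288.
Rounding to the nearest integer gives Alpha 3, Beta 4, Gamma 3, Delta 0, Epsilon 3, Zeta 3 — total 16, matching the house size, so no adjustment is needed.

Alpha: 3, Beta: 4, Gamma: 3, Delta: 0, Epsilon: 3, Zeta: 3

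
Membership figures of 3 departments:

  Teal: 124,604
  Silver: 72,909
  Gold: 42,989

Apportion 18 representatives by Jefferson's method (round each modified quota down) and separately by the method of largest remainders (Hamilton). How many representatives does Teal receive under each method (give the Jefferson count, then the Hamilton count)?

Jefferson: Teal 10, Silver 5, Gold 3.
Hamilton: Teal 9, Silver 6, Gold 3.
Teal gets 10 under Jefferson and 9 under Hamilton.

10 and 9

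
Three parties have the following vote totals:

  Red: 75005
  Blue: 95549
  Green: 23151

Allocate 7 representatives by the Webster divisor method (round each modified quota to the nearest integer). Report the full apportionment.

Standard divisor 193705/7 ≈ 27672.143; standard quotas: Red 2.710, Blue 3.453, Green 0.837.
Rounding to the nearest integer gives Red 3, Blue 3, Green 1 — total 7, matching the house size, so no adjustment is needed.

Red 3; Blue 3; Green 1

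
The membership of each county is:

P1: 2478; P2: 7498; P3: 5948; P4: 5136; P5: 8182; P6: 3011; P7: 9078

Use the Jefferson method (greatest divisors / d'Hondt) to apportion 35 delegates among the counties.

P1 2; P2 7; P3 5; P4 4; P5 7; P6 2; P7 8

Standard divisor 41331/35 ≈ 1180.886; standard quotas: P1 2.098, P2 6.349, P3 5.037, P4 4.349, P5 6.929, P6 2.550, P7 7.687.
Rounding down gives 2, 6, 5, 4, 6, 2, 7 = 32 seats, so the divisor must be adjusted.
With modified divisor 1050: modified quotas P1 2.360, P2 7.141, P3 5.665, P4 4.891, P5 7.792, P6 2.868, P7 8.646.
Rounding down: P1 2, P2 7, P3 5, P4 4, P5 7, P6 2, P7 8 (total 35).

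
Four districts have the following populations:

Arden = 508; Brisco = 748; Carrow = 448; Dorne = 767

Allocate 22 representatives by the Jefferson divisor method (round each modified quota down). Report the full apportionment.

Standard divisor 2471/22 ≈ 112.318; standard quotas: Arden 4.523, Brisco 6.660, Carrow 3.989, Dorne 6.829.
Rounding down gives 4, 6, 3, 6 = 19 seats, so the divisor must be adjusted.
With modified divisor 104: modified quotas Arden 4.885, Brisco 7.192, Carrow 4.308, Dorne 7.375.
Rounding down: Arden 4, Brisco 7, Carrow 4, Dorne 7 (total 22).

Arden 4; Brisco 7; Carrow 4; Dorne 7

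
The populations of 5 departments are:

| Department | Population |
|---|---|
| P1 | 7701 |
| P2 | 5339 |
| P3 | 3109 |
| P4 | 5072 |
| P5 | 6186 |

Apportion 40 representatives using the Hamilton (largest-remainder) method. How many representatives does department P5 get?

Total 27407; standard divisor 27407/40 ≈ 685.175.
Standard quotas: P1 11.2395, P2 7.7922, P3 4.5375, P4 7.4025, P5 9.0284.
Lower quotas: P1 11, P2 7, P3 4, P4 7, P5 9 (sum 38, leaving 2 seats).
Remainders in descending order: P2 0.7922, P3 0.5375, P4 0.4025, P1 0.2395, P5 0.0284.
The surplus seats go to P2, P3.
P5 receives 9.

9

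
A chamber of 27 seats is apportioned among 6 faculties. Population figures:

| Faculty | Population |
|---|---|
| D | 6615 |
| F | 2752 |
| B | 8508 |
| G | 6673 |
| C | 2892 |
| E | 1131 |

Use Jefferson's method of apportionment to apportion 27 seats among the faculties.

D 6, F 2, B 8, G 7, C 3, E 1

Standard divisor 28571/27 ≈ 1058.185; standard quotas: D 6.251, F 2.601, B 8.040, G 6.306, C 2.733, E 1.069.
Rounding down gives 6, 2, 8, 6, 2, 1 = 25 seats, so the divisor must be adjusted.
With modified divisor 950: modified quotas D 6.963, F 2.897, B 8.956, G 7.024, C 3.044, E 1.191.
Rounding down: D 6, F 2, B 8, G 7, C 3, E 1 (total 27).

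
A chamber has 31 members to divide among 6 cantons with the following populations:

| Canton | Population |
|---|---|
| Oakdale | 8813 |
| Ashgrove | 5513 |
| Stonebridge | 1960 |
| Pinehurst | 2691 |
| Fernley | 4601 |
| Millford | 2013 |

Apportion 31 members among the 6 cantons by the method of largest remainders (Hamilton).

Oakdale=11; Ashgrove=7; Stonebridge=2; Pinehurst=3; Fernley=6; Millford=2

The standard divisor is 25591/31 ≈ 825.516.
Standard quotas: Oakdale 10.6757, Ashgrove 6.6782, Stonebridge 2.3743, Pinehurst 3.2598, Fernley 5.5735, Millford 2.4385.
Lower quotas: Oakdale 10, Ashgrove 6, Stonebridge 2, Pinehurst 3, Fernley 5, Millford 2 (sum 28, leaving 3 seats).
Remainders in descending order: Ashgrove 0.6782, Oakdale 0.6757, Fernley 0.5735, Millford 0.4385, Stonebridge 0.3743, Pinehurst 0.2598.
Largest remainders: Ashgrove, Oakdale, Fernley receive the extra seats.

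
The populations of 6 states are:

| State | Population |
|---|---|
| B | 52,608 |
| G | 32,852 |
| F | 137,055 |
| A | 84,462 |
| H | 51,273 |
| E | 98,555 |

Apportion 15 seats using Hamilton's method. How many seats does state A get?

3

Standard divisor: 456805 ÷ 15 ≈ 30453.667.
Standard quotas: B 1.7275, G 1.0788, F 4.5004, A 2.7735, H 1.6836, E 3.2362.
Lower quotas: B 1, G 1, F 4, A 2, H 1, E 3 (sum 12, leaving 3 seats).
Remainders in descending order: A 0.7735, B 0.7275, H 0.6836, F 0.5004, E 0.2362, G 0.0788.
The surplus seats go to A, B, H.
A receives 3.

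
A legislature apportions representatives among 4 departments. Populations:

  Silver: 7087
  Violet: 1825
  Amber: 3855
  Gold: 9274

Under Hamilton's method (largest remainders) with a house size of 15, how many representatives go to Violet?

The standard divisor is 22041/15 ≈ 1469.4.
Standard quotas: Silver 4.8231, Violet 1.2420, Amber 2.6235, Gold 6.3114.
Lower quotas: Silver 4, Violet 1, Amber 2, Gold 6 (sum 13, leaving 2 seats).
Remainders in descending order: Silver 0.8231, Amber 0.6235, Gold 0.3114, Violet 0.2420.
The surplus seats go to Silver, Amber.
Violet receives 1.

1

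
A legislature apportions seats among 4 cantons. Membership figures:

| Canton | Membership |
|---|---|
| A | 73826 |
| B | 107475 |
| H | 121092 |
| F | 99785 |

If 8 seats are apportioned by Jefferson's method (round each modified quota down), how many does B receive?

Standard divisor 402178/8 ≈ 50272.25; standard quotas: A 1.469, B 2.138, H 2.409, F 1.985.
Rounding down gives 1, 2, 2, 1 = 6 seats, so the divisor must be adjusted.
With modified divisor 38600: modified quotas A 1.913, B 2.784, H 3.137, F 2.585.
Rounding down: A 1, B 2, H 3, F 2 (total 8).
B receives 2.

2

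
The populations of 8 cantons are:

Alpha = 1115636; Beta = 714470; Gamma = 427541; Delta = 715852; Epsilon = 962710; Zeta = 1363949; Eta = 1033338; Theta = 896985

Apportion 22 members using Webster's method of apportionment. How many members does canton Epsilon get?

Standard divisor 7230481/22 ≈ 328658.227; standard quotas: Alpha 3.395, Beta 2.174, Gamma 1.301, Delta 2.178, Epsilon 2.929, Zeta 4.150, Eta 3.144, Theta 2.729.
Rounding to the nearest integer gives 3, 2, 1, 2, 3, 4, 3, 3 = 21 seats, so the divisor must be adjusted.
With modified divisor 310900: modified quotas Alpha 3.588, Beta 2.298, Gamma 1.375, Delta 2.303, Epsilon 3.097, Zeta 4.387, Eta 3.324, Theta 2.885.
Rounding to the nearest integer: Alpha 4, Beta 2, Gamma 1, Delta 2, Epsilon 3, Zeta 4, Eta 3, Theta 3 (total 22).
Epsilon receives 3.

3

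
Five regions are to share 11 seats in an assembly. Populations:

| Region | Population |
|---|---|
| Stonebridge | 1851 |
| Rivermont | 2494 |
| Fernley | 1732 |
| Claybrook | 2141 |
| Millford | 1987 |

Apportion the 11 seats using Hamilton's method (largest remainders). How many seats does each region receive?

Stonebridge: 2; Rivermont: 3; Fernley: 2; Claybrook: 2; Millford: 2

The standard divisor is 10205/11 ≈ 927.727.
Standard quotas: Stonebridge 1.995, Rivermont 2.688, Fernley 1.867, Claybrook 2.308, Millford 2.142.
Lower quotas: Stonebridge 1, Rivermont 2, Fernley 1, Claybrook 2, Millford 2 (sum 8, leaving 3 seats).
Remainders in descending order: Stonebridge 0.995, Fernley 0.867, Rivermont 0.688, Claybrook 0.308, Millford 0.142.
The surplus seats go to Stonebridge, Fernley, Rivermont.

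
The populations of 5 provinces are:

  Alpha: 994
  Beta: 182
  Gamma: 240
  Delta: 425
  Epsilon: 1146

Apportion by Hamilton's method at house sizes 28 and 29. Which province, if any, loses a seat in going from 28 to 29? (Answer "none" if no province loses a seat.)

At 28 seats: Alpha 9, Beta 2, Gamma 2, Delta 4, Epsilon 11.
At 29 seats: Alpha 10, Beta 2, Gamma 2, Delta 4, Epsilon 11.
No province's allocation decreased.

none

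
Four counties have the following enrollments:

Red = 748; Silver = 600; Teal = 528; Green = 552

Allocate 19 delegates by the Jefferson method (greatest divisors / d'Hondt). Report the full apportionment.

Standard divisor 2428/19 ≈ 127.789; standard quotas: Red 5.853, Silver 4.695, Teal 4.132, Green 4.320.
Rounding down gives 5, 4, 4, 4 = 17 seats, so the divisor must be adjusted.
With modified divisor 115: modified quotas Red 6.504, Silver 5.217, Teal 4.591, Green 4.800.
Rounding down: Red 6, Silver 5, Teal 4, Green 4 (total 19).

Red 6, Silver 5, Teal 4, Green 4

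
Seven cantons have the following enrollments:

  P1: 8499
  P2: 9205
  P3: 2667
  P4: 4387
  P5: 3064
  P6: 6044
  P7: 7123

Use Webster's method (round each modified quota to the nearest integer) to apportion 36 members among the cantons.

Standard divisor 40989/36 ≈ 1138.583; standard quotas: P1 7.465, P2 8.085, P3 2.342, P4 3.853, P5 2.691, P6 5.308, P7 6.256.
Rounding to the nearest integer gives 7, 8, 2, 4, 3, 5, 6 = 35 seats, so the divisor must be adjusted.
With modified divisor 1120: modified quotas P1 7.588, P2 8.219, P3 2.381, P4 3.917, P5 2.736, P6 5.396, P7 6.360.
Rounding to the nearest integer: P1 8, P2 8, P3 2, P4 4, P5 3, P6 5, P7 6 (total 36).

P1: 8, P2: 8, P3: 2, P4: 4, P5: 3, P6: 5, P7: 6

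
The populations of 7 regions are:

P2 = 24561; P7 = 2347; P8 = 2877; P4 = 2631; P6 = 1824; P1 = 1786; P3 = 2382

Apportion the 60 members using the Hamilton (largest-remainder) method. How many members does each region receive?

P2 38, P7 4, P8 4, P4 4, P6 3, P1 3, P3 4

Total 38408; standard divisor 38408/60 ≈ 640.133.
Standard quotas: P2 38.3686, P7 3.6664, P8 4.4944, P4 4.1101, P6 2.8494, P1 2.7900, P3 3.7211.
Lower quotas: P2 38, P7 3, P8 4, P4 4, P6 2, P1 2, P3 3 (sum 56, leaving 4 seats).
Remainders in descending order: P6 0.8494, P1 0.7900, P3 0.7211, P7 0.6664, P8 0.4944, P2 0.3686, P4 0.1101.
The surplus seats go to P6, P1, P3, P7.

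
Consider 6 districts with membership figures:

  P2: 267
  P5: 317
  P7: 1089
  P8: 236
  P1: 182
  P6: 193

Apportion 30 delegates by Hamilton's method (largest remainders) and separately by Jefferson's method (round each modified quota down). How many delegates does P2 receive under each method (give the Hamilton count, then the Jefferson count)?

4 and 3

Hamilton: P2 4, P5 4, P7 14, P8 3, P1 2, P6 3.
Jefferson: P2 3, P5 4, P7 16, P8 3, P1 2, P6 2.
P2 gets 4 under Hamilton and 3 under Jefferson.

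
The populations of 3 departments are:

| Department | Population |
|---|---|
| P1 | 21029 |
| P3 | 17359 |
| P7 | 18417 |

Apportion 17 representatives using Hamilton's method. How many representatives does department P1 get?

6

Total 56805; standard divisor 56805/17 ≈ 3341.471.
Standard quotas: P1 6.2933, P3 5.1950, P7 5.5116.
Lower quotas: P1 6, P3 5, P7 5 (sum 16, leaving 1 seat).
Remainders in descending order: P7 0.5116, P1 0.2933, P3 0.1950.
Largest remainder: P7 receives the extra seat.
P1 receives 6.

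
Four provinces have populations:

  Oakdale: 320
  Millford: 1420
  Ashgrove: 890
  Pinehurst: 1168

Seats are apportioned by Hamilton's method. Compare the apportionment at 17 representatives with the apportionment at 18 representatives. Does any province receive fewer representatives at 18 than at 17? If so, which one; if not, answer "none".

At 17 seats: Oakdale 2, Millford 6, Ashgrove 4, Pinehurst 5.
At 18 seats: Oakdale 1, Millford 7, Ashgrove 4, Pinehurst 6.
Oakdale drops from 2 to 1.

Oakdale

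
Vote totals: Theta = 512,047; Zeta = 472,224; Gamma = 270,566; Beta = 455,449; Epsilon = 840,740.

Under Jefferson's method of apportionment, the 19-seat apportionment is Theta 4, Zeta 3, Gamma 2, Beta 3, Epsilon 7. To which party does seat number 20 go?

Priority for the next seat is population ÷ (current seats + 1).
Priorities: Theta 102409.400, Zeta 118056.000, Gamma 90188.667, Beta 113862.250, Epsilon 105092.500.
Highest priority: Zeta.

Zeta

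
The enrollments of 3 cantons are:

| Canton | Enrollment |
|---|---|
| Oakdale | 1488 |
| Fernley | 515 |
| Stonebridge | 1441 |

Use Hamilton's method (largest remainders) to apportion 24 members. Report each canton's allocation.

Oakdale 10; Fernley 4; Stonebridge 10

The standard divisor is 3444/24 ≈ 143.5.
Standard quotas: Oakdale 10.369, Fernley 3.589, Stonebridge 10.042.
Lower quotas: Oakdale 10, Fernley 3, Stonebridge 10 (sum 23, leaving 1 seat).
Remainders in descending order: Fernley 0.589, Oakdale 0.369, Stonebridge 0.042.
Largest remainder: Fernley receives the extra seat.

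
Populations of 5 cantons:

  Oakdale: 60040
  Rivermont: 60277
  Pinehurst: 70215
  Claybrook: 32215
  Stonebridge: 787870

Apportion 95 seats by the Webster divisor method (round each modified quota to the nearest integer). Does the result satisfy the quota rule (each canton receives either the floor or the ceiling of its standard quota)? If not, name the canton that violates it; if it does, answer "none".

Standard quotas: Oakdale 5.644, Rivermont 5.666, Pinehurst 6.600, Claybrook 3.028, Stonebridge 74.061.
Webster allocation: Oakdale 6, Rivermont 6, Pinehurst 7, Claybrook 3, Stonebridge 73.
Stonebridge has quota 74.061 (lower 74, upper 75) but receives 73 — outside the quota interval.

Stonebridge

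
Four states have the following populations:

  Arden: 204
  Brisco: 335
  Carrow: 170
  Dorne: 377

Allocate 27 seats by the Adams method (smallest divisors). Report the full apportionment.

Standard divisor 1086/27 ≈ 40.222; standard quotas: Arden 5.072, Brisco 8.329, Carrow 4.227, Dorne 9.373.
Rounding up gives 6, 9, 5, 10 = 30 seats, so the divisor must be adjusted.
With modified divisor 42: modified quotas Arden 4.857, Brisco 7.976, Carrow 4.048, Dorne 8.976.
Rounding up: Arden 5, Brisco 8, Carrow 5, Dorne 9 (total 27).

Arden=5; Brisco=8; Carrow=5; Dorne=9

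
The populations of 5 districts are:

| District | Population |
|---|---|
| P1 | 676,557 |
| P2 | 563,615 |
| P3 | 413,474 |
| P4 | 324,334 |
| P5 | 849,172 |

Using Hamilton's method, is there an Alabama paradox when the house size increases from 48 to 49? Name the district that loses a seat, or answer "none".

P4

At 48 seats: P1 11, P2 10, P3 7, P4 6, P5 14.
At 49 seats: P1 12, P2 10, P3 7, P4 5, P5 15.
P4 drops from 6 to 5.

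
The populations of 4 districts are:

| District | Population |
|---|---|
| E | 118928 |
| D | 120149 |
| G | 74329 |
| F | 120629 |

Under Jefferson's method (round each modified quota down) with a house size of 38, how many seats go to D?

Standard divisor 434035/38 ≈ 11421.974; standard quotas: E 10.412, D 10.519, G 6.508, F 10.561.
Rounding down gives 10, 10, 6, 10 = 36 seats, so the divisor must be adjusted.
With modified divisor 10900: modified quotas E 10.911, D 11.023, G 6.819, F 11.067.
Rounding down: E 10, D 11, G 6, F 11 (total 38).
D receives 11.

11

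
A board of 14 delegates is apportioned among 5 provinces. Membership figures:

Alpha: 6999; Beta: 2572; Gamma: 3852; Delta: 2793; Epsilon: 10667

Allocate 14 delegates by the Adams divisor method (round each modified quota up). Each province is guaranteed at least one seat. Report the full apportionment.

Standard divisor 26883/14 ≈ 1920.214; standard quotas: Alpha 3.645, Beta 1.339, Gamma 2.006, Delta 1.455, Epsilon 5.555.
Rounding up gives 4, 2, 3, 2, 6 = 17 seats, so the divisor must be adjusted.
With modified divisor 2500: modified quotas Alpha 2.800, Beta 1.029, Gamma 1.541, Delta 1.117, Epsilon 4.267.
Rounding up: Alpha 3, Beta 2, Gamma 2, Delta 2, Epsilon 5 (total 14).

Alpha: 3, Beta: 2, Gamma: 2, Delta: 2, Epsilon: 5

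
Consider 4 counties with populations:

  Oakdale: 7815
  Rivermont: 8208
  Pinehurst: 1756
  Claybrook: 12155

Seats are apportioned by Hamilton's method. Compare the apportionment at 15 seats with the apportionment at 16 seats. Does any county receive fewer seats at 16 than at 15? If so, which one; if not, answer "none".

At 15 seats: Oakdale 4, Rivermont 4, Pinehurst 1, Claybrook 6.
At 16 seats: Oakdale 4, Rivermont 4, Pinehurst 1, Claybrook 7.
No county's allocation decreased.

none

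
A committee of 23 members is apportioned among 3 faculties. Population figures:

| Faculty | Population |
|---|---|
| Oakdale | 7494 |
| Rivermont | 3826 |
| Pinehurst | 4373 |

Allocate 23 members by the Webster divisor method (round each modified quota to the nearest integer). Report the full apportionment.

Oakdale 11, Rivermont 6, Pinehurst 6

Standard divisor 15693/23 ≈ 682.304; standard quotas: Oakdale 10.983, Rivermont 5.607, Pinehurst 6.409.
Rounding to the nearest integer gives Oakdale 11, Rivermont 6, Pinehurst 6 — total 23, matching the house size, so no adjustment is needed.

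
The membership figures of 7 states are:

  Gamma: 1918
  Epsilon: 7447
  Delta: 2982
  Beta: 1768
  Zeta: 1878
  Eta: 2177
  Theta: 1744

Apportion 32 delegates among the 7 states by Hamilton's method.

Gamma: 3; Epsilon: 12; Delta: 5; Beta: 3; Zeta: 3; Eta: 3; Theta: 3

Standard divisor: 19914 ÷ 32 ≈ 622.312.
Standard quotas: Gamma 3.0821, Epsilon 11.9667, Delta 4.7918, Beta 2.8410, Zeta 3.0178, Eta 3.4982, Theta 2.8025.
Lower quotas: Gamma 3, Epsilon 11, Delta 4, Beta 2, Zeta 3, Eta 3, Theta 2 (sum 28, leaving 4 seats).
Remainders in descending order: Epsilon 0.9667, Beta 0.8410, Theta 0.8025, Delta 0.7918, Eta 0.4982, Gamma 0.0821, Zeta 0.0178.
The surplus seats go to Epsilon, Beta, Theta, Delta.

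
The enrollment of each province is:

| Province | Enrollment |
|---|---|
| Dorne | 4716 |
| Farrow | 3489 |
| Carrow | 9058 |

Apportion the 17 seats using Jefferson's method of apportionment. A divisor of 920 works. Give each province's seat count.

Dorne: 5, Farrow: 3, Carrow: 9

With modified divisor 920: modified quotas Dorne 5.126, Farrow 3.792, Carrow 9.846.
Rounding down: Dorne 5, Farrow 3, Carrow 9 (total 17).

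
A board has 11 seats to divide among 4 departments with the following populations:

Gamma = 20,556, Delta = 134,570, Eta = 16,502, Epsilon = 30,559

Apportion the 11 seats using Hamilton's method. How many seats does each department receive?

Total 202187; standard divisor 202187/11 ≈ 18380.636.
Standard quotas: Gamma 1.1184, Delta 7.3213, Eta 0.8978, Epsilon 1.6626.
Lower quotas: Gamma 1, Delta 7, Eta 0, Epsilon 1 (sum 9, leaving 2 seats).
Remainders in descending order: Eta 0.8978, Epsilon 0.6626, Delta 0.3213, Gamma 0.1184.
The surplus seats go to Eta, Epsilon.

Gamma=1, Delta=7, Eta=1, Epsilon=2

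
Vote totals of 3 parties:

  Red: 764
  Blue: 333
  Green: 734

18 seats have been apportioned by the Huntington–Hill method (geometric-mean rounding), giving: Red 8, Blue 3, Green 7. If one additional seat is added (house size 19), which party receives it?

Priority for the next seat is population ÷ (√(s·(s+1))).
Priorities: Red 90.038, Blue 96.129, Green 98.085.
Highest priority: Green.

Green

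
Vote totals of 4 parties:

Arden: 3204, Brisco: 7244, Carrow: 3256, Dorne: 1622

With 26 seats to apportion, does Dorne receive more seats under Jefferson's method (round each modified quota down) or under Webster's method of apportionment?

Webster

Jefferson: Arden 5, Brisco 13, Carrow 6, Dorne 2.
Webster: Arden 5, Brisco 12, Carrow 6, Dorne 3.
Dorne gets 2 under Jefferson and 3 under Webster.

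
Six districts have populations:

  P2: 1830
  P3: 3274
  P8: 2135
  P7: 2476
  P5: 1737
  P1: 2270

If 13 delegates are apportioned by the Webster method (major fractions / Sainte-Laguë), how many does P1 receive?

2

Standard divisor 13722/13 ≈ 1055.538; standard quotas: P2 1.734, P3 3.102, P8 2.023, P7 2.346, P5 1.646, P1 2.151.
Rounding to the nearest integer gives P2 2, P3 3, P8 2, P7 2, P5 2, P1 2 — total 13, matching the house size, so no adjustment is needed.
P1 receives 2.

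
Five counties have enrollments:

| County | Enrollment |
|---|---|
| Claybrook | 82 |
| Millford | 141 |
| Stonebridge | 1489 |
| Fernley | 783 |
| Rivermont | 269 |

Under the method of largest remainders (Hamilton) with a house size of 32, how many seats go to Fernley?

The standard divisor is 2764/32 ≈ 86.375.
Standard quotas: Claybrook 0.949, Millford 1.632, Stonebridge 17.239, Fernley 9.065, Rivermont 3.114.
Lower quotas: Claybrook 0, Millford 1, Stonebridge 17, Fernley 9, Rivermont 3 (sum 30, leaving 2 seats).
Remainders in descending order: Claybrook 0.949, Millford 0.632, Stonebridge 0.239, Rivermont 0.114, Fernley 0.065.
Largest remainders: Claybrook, Millford receive the extra seats.
Fernley receives 9.

9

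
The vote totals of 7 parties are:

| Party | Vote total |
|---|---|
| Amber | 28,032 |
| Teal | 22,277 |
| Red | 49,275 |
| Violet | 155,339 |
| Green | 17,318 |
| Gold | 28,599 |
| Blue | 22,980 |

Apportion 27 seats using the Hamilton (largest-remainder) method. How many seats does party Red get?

Total 323820; standard divisor 323820/27 ≈ 11993.333.
Standard quotas: Amber 2.3373, Teal 1.8574, Red 4.1085, Violet 12.9521, Green 1.4440, Gold 2.3846, Blue 1.9161.
Lower quotas: Amber 2, Teal 1, Red 4, Violet 12, Green 1, Gold 2, Blue 1 (sum 23, leaving 4 seats).
Remainders in descending order: Violet 0.9521, Blue 0.9161, Teal 0.8574, Green 0.4440, Gold 0.3846, Amber 0.3373, Red 0.1085.
The surplus seats go to Violet, Blue, Teal, Green.
Red receives 4.

4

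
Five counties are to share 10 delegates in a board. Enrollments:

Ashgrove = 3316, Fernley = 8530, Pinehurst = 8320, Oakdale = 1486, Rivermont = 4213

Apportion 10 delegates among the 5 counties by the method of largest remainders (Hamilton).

Standard divisor: 25865 ÷ 10 ≈ 2586.5.
Standard quotas: Ashgrove 1.2820, Fernley 3.2979, Pinehurst 3.2167, Oakdale 0.5745, Rivermont 1.6288.
Lower quotas: Ashgrove 1, Fernley 3, Pinehurst 3, Oakdale 0, Rivermont 1 (sum 8, leaving 2 seats).
Remainders in descending order: Rivermont 0.6288, Oakdale 0.5745, Fernley 0.2979, Ashgrove 0.2820, Pinehurst 0.2167.
Largest remainders: Rivermont, Oakdale receive the extra seats.

Ashgrove=1, Fernley=3, Pinehurst=3, Oakdale=1, Rivermont=2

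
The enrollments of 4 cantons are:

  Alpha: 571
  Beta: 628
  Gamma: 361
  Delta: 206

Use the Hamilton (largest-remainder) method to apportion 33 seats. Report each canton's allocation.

Alpha 10; Beta 12; Gamma 7; Delta 4

Total 1766; standard divisor 1766/33 ≈ 53.515.
Standard quotas: Alpha 10.670, Beta 11.735, Gamma 6.746, Delta 3.849.
Lower quotas: Alpha 10, Beta 11, Gamma 6, Delta 3 (sum 30, leaving 3 seats).
Remainders in descending order: Delta 0.849, Gamma 0.746, Beta 0.735, Alpha 0.670.
Largest remainders: Delta, Gamma, Beta receive the extra seats.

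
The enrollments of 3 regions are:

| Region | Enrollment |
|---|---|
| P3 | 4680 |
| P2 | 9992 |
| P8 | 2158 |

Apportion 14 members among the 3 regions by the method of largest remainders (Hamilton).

The standard divisor is 16830/14 ≈ 1202.143.
Standard quotas: P3 3.8930, P2 8.3118, P8 1.7951.
Lower quotas: P3 3, P2 8, P8 1 (sum 12, leaving 2 seats).
Remainders in descending order: P3 0.8930, P8 0.7951, P2 0.3118.
Largest remainders: P3, P8 receive the extra seats.

P3 4, P2 8, P8 2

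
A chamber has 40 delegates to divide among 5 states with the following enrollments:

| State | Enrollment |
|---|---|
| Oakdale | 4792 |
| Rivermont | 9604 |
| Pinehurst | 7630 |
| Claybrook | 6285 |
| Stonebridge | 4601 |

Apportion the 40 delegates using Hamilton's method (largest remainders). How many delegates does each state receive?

Total 32912; standard divisor 32912/40 ≈ 822.8.
Standard quotas: Oakdale 5.8240, Rivermont 11.6723, Pinehurst 9.2732, Claybrook 7.6386, Stonebridge 5.5919.
Lower quotas: Oakdale 5, Rivermont 11, Pinehurst 9, Claybrook 7, Stonebridge 5 (sum 37, leaving 3 seats).
Remainders in descending order: Oakdale 0.8240, Rivermont 0.6723, Claybrook 0.6386, Stonebridge 0.5919, Pinehurst 0.2732.
The surplus seats go to Oakdale, Rivermont, Claybrook.

Oakdale 6; Rivermont 12; Pinehurst 9; Claybrook 8; Stonebridge 5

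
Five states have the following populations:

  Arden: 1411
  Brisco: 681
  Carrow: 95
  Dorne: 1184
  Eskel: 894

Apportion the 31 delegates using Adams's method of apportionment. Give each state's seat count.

Arden=10, Brisco=5, Carrow=1, Dorne=8, Eskel=7

Standard divisor 4265/31 ≈ 137.581; standard quotas: Arden 10.256, Brisco 4.950, Carrow 0.691, Dorne 8.606, Eskel 6.498.
Rounding up gives 11, 5, 1, 9, 7 = 33 seats, so the divisor must be adjusted.
With modified divisor 148.5: modified quotas Arden 9.502, Brisco 4.586, Carrow 0.640, Dorne 7.973, Eskel 6.020.
Rounding up: Arden 10, Brisco 5, Carrow 1, Dorne 8, Eskel 7 (total 31).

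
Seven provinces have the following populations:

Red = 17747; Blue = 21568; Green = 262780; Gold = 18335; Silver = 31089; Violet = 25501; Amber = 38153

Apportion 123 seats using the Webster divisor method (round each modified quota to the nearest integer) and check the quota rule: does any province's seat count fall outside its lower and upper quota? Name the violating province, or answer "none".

Standard quotas: Red 5.258, Blue 6.390, Green 77.852, Gold 5.432, Silver 9.210, Violet 7.555, Amber 11.303.
Webster allocation: Red 5, Blue 6, Green 79, Gold 5, Silver 9, Violet 8, Amber 11.
Green has quota 77.852 (lower 77, upper 78) but receives 79 — outside the quota interval.

Green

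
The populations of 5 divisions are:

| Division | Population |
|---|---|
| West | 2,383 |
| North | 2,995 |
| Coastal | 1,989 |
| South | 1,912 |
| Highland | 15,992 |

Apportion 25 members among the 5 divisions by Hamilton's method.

West 2; North 3; Coastal 2; South 2; Highland 16

The standard divisor is 25271/25 ≈ 1010.84.
Standard quotas: West 2.3574, North 2.9629, Coastal 1.9677, South 1.8915, Highland 15.8205.
Lower quotas: West 2, North 2, Coastal 1, South 1, Highland 15 (sum 21, leaving 4 seats).
Remainders in descending order: Coastal 0.9677, North 0.9629, South 0.8915, Highland 0.8205, West 0.3574.
The surplus seats go to Coastal, North, South, Highland.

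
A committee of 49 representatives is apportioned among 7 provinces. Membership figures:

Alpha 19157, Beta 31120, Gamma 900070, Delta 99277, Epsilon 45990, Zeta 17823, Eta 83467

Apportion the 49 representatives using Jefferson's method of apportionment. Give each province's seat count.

Alpha 0, Beta 1, Gamma 39, Delta 4, Epsilon 2, Zeta 0, Eta 3

Standard divisor 1196904/49 ≈ 24426.612; standard quotas: Alpha 0.784, Beta 1.274, Gamma 36.848, Delta 4.064, Epsilon 1.883, Zeta 0.730, Eta 3.417.
Rounding down gives 0, 1, 36, 4, 1, 0, 3 = 45 seats, so the divisor must be adjusted.
With modified divisor 22700: modified quotas Alpha 0.844, Beta 1.371, Gamma 39.651, Delta 4.373, Epsilon 2.026, Zeta 0.785, Eta 3.677.
Rounding down: Alpha 0, Beta 1, Gamma 39, Delta 4, Epsilon 2, Zeta 0, Eta 3 (total 49).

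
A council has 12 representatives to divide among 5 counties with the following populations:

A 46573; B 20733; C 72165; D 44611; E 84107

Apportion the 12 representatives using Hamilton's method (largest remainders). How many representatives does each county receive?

Total 268189; standard divisor 268189/12 ≈ 22349.083.
Standard quotas: A 2.0839, B 0.9277, C 3.2290, D 1.9961, E 3.7633.
Lower quotas: A 2, B 0, C 3, D 1, E 3 (sum 9, leaving 3 seats).
Remainders in descending order: D 0.9961, B 0.9277, E 0.7633, C 0.2290, A 0.0839.
Largest remainders: D, B, E receive the extra seats.

A 2; B 1; C 3; D 2; E 4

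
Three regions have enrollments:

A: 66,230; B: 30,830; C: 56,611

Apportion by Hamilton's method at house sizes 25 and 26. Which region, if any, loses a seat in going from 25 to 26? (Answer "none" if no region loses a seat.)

At 25 seats: A 11, B 5, C 9.
At 26 seats: A 11, B 5, C 10.
No region's allocation decreased.

none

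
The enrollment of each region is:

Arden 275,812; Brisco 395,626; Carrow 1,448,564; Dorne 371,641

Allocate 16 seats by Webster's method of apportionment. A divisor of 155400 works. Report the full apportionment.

With modified divisor 155400: modified quotas Arden 1.775, Brisco 2.546, Carrow 9.322, Dorne 2.392.
Rounding to the nearest integer: Arden 2, Brisco 3, Carrow 9, Dorne 2 (total 16).

Arden: 2; Brisco: 3; Carrow: 9; Dorne: 2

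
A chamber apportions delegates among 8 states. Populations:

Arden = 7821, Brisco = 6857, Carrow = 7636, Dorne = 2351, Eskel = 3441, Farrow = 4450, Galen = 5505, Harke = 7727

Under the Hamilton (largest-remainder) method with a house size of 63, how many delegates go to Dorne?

The standard divisor is 45788/63 ≈ 726.794.
Standard quotas: Arden 10.7610, Brisco 9.4346, Carrow 10.5064, Dorne 3.2348, Eskel 4.7345, Farrow 6.1228, Galen 7.5744, Harke 10.6316.
Lower quotas: Arden 10, Brisco 9, Carrow 10, Dorne 3, Eskel 4, Farrow 6, Galen 7, Harke 10 (sum 59, leaving 4 seats).
Remainders in descending order: Arden 0.7610, Eskel 0.7345, Harke 0.6316, Galen 0.5744, Carrow 0.5064, Brisco 0.4346, Dorne 0.2348, Farrow 0.1228.
Largest remainders: Arden, Eskel, Harke, Galen receive the extra seats.
Dorne receives 3.

3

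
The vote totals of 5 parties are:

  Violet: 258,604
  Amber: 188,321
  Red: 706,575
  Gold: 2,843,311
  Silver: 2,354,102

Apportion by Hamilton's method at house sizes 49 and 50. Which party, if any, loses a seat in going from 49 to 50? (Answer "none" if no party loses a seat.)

At 49 seats: Violet 2, Amber 2, Red 5, Gold 22, Silver 18.
At 50 seats: Violet 2, Amber 1, Red 6, Gold 22, Silver 19.
Amber drops from 2 to 1.

Amber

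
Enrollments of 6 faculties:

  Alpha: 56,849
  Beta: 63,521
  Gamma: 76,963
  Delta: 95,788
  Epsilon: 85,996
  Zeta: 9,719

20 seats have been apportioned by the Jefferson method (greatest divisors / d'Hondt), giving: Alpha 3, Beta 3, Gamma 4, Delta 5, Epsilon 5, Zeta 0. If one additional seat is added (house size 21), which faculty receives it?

Priority for the next seat is population ÷ (current seats + 1).
Priorities: Alpha 14212.250, Beta 15880.250, Gamma 15392.600, Delta 15964.667, Epsilon 14332.667, Zeta 9719.000.
Highest priority: Delta.

Delta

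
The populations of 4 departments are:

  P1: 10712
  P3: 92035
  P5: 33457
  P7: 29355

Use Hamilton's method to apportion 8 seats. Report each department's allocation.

P1: 1; P3: 4; P5: 2; P7: 1

Standard divisor: 165559 ÷ 8 ≈ 20694.875.
Standard quotas: P1 0.5176, P3 4.4472, P5 1.6167, P7 1.4185.
Lower quotas: P1 0, P3 4, P5 1, P7 1 (sum 6, leaving 2 seats).
Remainders in descending order: P5 0.6167, P1 0.5176, P3 0.4472, P7 0.4185.
Largest remainders: P5, P1 receive the extra seats.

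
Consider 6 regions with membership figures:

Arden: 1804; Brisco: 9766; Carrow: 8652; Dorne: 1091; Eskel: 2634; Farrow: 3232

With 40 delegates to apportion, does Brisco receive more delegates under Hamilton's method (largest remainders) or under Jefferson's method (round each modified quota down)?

Hamilton: Arden 3, Brisco 14, Carrow 13, Dorne 1, Eskel 4, Farrow 5.
Jefferson: Arden 2, Brisco 15, Carrow 13, Dorne 1, Eskel 4, Farrow 5.
Brisco gets 14 under Hamilton and 15 under Jefferson.

Jefferson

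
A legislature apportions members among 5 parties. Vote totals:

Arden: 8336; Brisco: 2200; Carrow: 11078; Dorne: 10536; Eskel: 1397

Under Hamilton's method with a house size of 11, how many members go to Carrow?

The standard divisor is 33547/11 ≈ 3049.727.
Standard quotas: Arden 2.7334, Brisco 0.7214, Carrow 3.6325, Dorne 3.4547, Eskel 0.4581.
Lower quotas: Arden 2, Brisco 0, Carrow 3, Dorne 3, Eskel 0 (sum 8, leaving 3 seats).
Remainders in descending order: Arden 0.7334, Brisco 0.7214, Carrow 0.6325, Eskel 0.4581, Dorne 0.4547.
The surplus seats go to Arden, Brisco, Carrow.
Carrow receives 4.

4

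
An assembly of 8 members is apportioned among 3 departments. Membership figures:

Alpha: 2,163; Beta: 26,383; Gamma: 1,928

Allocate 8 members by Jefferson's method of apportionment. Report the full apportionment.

Standard divisor 30474/8 ≈ 3809.25; standard quotas: Alpha 0.568, Beta 6.926, Gamma 0.506.
Rounding down gives 0, 6, 0 = 6 seats, so the divisor must be adjusted.
With modified divisor 3100: modified quotas Alpha 0.698, Beta 8.511, Gamma 0.622.
Rounding down: Alpha 0, Beta 8, Gamma 0 (total 8).

Alpha 0, Beta 8, Gamma 0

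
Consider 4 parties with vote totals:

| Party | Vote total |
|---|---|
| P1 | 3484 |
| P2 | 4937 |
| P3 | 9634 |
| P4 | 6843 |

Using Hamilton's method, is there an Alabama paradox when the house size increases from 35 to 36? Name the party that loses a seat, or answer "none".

none

At 35 seats: P1 5, P2 7, P3 13, P4 10.
At 36 seats: P1 5, P2 7, P3 14, P4 10.
No party's allocation decreased.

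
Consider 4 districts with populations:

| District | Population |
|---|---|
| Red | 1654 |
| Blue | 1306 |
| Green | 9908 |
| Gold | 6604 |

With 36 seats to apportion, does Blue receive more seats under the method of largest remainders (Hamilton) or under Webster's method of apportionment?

Hamilton: Red 3, Blue 3, Green 18, Gold 12.
Webster: Red 3, Blue 2, Green 19, Gold 12.
Blue gets 3 under Hamilton and 2 under Webster.

Hamilton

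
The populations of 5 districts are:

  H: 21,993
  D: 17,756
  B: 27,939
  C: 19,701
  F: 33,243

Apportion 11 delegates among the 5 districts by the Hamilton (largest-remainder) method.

H: 2; D: 2; B: 2; C: 2; F: 3

Total 120632; standard divisor 120632/11 ≈ 10966.545.
Standard quotas: H 2.0055, D 1.6191, B 2.5477, C 1.7965, F 3.0313.
Lower quotas: H 2, D 1, B 2, C 1, F 3 (sum 9, leaving 2 seats).
Remainders in descending order: C 0.7965, D 0.6191, B 0.5477, F 0.0313, H 0.0055.
Largest remainders: C, D receive the extra seats.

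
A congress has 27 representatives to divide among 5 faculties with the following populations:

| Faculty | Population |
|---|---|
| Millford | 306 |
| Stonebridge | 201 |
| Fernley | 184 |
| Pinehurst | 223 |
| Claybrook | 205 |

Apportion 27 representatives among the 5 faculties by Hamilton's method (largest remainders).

Standard divisor: 1119 ÷ 27 ≈ 41.444.
Standard quotas: Millford 7.383, Stonebridge 4.850, Fernley 4.440, Pinehurst 5.381, Claybrook 4.946.
Lower quotas: Millford 7, Stonebridge 4, Fernley 4, Pinehurst 5, Claybrook 4 (sum 24, leaving 3 seats).
Remainders in descending order: Claybrook 0.946, Stonebridge 0.850, Fernley 0.440, Millford 0.383, Pinehurst 0.381.
The surplus seats go to Claybrook, Stonebridge, Fernley.

Millford 7, Stonebridge 5, Fernley 5, Pinehurst 5, Claybrook 5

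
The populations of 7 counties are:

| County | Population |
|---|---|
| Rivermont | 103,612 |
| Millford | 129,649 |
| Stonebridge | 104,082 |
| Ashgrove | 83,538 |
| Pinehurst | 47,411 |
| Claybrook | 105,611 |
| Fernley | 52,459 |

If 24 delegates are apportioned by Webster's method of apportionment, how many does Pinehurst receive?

Standard divisor 626362/24 ≈ 26098.417; standard quotas: Rivermont 3.970, Millford 4.968, Stonebridge 3.988, Ashgrove 3.201, Pinehurst 1.817, Claybrook 4.047, Fernley 2.010.
Rounding to the nearest integer gives Rivermont 4, Millford 5, Stonebridge 4, Ashgrove 3, Pinehurst 2, Claybrook 4, Fernley 2 — total 24, matching the house size, so no adjustment is needed.
Pinehurst receives 2.

2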